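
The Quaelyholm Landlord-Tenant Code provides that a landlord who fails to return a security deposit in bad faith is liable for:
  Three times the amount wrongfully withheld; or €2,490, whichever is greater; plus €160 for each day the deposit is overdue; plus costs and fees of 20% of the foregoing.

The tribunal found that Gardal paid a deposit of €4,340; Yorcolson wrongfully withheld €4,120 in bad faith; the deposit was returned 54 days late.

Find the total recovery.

Recovery: €25,200

Trebled: 3 × €4,120 = €12,360
Minimum €2,490: €12,360 meets the minimum, no increase.
Late-return penalty: 54 × €160 = €8,640
Damages plus late penalty: €12,360 + €8,640 = €21,000
Costs and fees: 20% of €21,000 = €4,200
Total recovery: €21,000 + €4,200 = €25,200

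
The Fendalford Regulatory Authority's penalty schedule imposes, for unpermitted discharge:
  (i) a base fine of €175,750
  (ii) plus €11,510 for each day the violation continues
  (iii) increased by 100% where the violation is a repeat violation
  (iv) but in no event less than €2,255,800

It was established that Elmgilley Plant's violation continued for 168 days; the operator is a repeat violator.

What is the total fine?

€4,218,860

Per-day component: 168 × €11,510 = €1,933,680
Base plus per-day: €175,750 + €1,933,680 = €2,109,430
Enhancement: 100% of €2,109,430 = €2,109,430
Enhanced fine: €2,109,430 + €2,109,430 = €4,218,860
Minimum €2,255,800: €4,218,860 meets the minimum, no increase.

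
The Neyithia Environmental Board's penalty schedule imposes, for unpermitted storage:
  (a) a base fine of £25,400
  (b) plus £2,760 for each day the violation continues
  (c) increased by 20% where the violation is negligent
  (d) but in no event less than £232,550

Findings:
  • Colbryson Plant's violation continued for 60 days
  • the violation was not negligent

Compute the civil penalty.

Per-day component: 60 × £2,760 = £165,600
Base plus per-day: £25,400 + £165,600 = £191,000
The violation was not negligent: no 20% increase.
Minimum £232,550: £191,000 is below the minimum → £232,550

£232,550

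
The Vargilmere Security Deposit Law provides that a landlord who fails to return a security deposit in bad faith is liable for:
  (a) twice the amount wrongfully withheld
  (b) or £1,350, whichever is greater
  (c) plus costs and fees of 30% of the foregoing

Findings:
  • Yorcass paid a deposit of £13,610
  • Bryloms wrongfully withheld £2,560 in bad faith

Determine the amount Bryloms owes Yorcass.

£6,656

Doubled: 2 × £2,560 = £5,120
Minimum £1,350: £5,120 meets the minimum, no increase.
Costs and fees: 30% of £5,120 = £1,536
Total recovery: £5,120 + £1,536 = £6,656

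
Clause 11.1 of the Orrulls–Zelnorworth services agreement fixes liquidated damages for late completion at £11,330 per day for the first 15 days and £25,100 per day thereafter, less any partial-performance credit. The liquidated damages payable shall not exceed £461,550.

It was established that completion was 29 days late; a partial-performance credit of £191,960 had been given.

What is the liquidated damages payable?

First 15 days: 15 × £11,330 = £169,950
Remaining days: (29 − 15) × £25,100 = £351,400
Accrued per-day damages: £169,950 + £351,400 = £521,350
Less partial-performance credit: £521,350 − £191,960 = £329,390
Cap at £461,550: £329,390 is within the cap, no reduction.

£329,390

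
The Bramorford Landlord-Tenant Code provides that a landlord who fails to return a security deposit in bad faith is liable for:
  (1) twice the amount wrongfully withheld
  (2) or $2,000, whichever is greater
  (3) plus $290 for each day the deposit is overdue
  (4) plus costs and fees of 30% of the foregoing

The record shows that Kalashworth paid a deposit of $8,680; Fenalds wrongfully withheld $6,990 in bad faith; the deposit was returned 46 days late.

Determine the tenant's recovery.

Doubled: 2 × $6,990 = $13,980
Minimum $2,000: $13,980 meets the minimum, no increase.
Late-return penalty: 46 × $290 = $13,340
Damages plus late penalty: $13,980 + $13,340 = $27,320
Costs and fees: 30% of $27,320 = $8,196
Total recovery: $27,320 + $8,196 = $35,516

$35,516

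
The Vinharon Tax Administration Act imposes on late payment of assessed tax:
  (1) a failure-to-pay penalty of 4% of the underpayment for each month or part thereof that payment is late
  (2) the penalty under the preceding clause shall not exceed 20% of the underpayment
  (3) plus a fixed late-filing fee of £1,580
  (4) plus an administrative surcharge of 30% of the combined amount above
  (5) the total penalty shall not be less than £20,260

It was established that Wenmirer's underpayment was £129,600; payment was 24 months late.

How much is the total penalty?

£35,750

Accrued rate: 4% × 24 = 96%, capped at 20% → 20%
Failure-to-pay penalty: 20% of £129,600 = £25,920
Penalty before surcharge: £25,920 + £1,580 = £27,500
Administrative surcharge: 30% of £27,500 = £8,250
Total penalty: £27,500 + £8,250 = £35,750
Minimum £20,260: £35,750 meets the minimum, no increase.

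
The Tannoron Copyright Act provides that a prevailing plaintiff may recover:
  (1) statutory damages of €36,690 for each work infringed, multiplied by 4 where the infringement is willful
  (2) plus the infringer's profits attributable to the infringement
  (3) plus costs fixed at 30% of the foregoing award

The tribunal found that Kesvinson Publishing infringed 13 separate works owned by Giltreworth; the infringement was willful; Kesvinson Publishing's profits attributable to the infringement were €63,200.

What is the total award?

€2,562,404

Statutory damages: 13 × €36,690 = €476,970
Multiplied by 4: 4 × €476,970 = €1,907,880
Combined award: €1,907,880 + €63,200 = €1,971,080
Costs: 30% of €1,971,080 = €591,324
Award plus costs: €1,971,080 + €591,324 = €2,562,404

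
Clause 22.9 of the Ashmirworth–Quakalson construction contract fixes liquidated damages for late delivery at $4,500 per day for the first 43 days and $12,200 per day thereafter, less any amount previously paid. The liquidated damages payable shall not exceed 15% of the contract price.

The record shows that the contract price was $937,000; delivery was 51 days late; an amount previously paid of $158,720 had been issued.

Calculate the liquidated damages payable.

First 43 days: 43 × $4,500 = $193,500
Remaining days: (51 − 43) × $12,200 = $97,600
Accrued per-day damages: $193,500 + $97,600 = $291,100
Less amount previously paid: $291,100 − $158,720 = $132,380
Cap: 15% of $937,000 = $140,550
Cap at $140,550: $132,380 is within the cap, no reduction.

$132,380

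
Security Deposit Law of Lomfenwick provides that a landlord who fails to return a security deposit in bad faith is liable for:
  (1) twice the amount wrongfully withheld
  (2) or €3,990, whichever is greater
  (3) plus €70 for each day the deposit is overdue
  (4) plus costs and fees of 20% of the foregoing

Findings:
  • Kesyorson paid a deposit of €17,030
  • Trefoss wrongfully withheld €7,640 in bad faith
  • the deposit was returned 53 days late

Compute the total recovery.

Doubled: 2 × €7,640 = €15,280
Minimum €3,990: €15,280 meets the minimum, no increase.
Late-return penalty: 53 × €70 = €3,710
Damages plus late penalty: €15,280 + €3,710 = €18,990
Costs and fees: 20% of €18,990 = €3,798
Total recovery: €18,990 + €3,798 = €22,788

€22,788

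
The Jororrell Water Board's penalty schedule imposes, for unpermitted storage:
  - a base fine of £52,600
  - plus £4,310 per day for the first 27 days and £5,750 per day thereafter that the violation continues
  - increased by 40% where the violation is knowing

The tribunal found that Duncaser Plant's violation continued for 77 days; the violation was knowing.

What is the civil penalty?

Civil penalty: £639,058

First 27 days: 27 × £4,310 = £116,370
Remaining days: (77 − 27) × £5,750 = £287,500
Per-day component: £116,370 + £287,500 = £403,870
Base plus per-day: £52,600 + £403,870 = £456,470
Enhancement: 40% of £456,470 = £182,588
Enhanced fine: £456,470 + £182,588 = £639,058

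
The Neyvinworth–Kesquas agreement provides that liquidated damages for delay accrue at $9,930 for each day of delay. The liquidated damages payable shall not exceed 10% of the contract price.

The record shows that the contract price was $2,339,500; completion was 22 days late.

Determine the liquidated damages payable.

$218,460

Per-day damages: 22 × $9,930 = $218,460
Cap: 10% of $2,339,500 = $233,950
Cap at $233,950: $218,460 is within the cap, no reduction.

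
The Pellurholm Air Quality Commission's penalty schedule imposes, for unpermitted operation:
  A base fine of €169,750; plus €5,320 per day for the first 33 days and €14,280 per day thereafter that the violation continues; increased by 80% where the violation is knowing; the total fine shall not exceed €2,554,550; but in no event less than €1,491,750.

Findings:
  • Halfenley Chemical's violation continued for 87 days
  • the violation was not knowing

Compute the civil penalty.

€1,491,750

First 33 days: 33 × €5,320 = €175,560
Remaining days: (87 − 33) × €14,280 = €771,120
Per-day component: €175,560 + €771,120 = €946,680
Base plus per-day: €169,750 + €946,680 = €1,116,430
The violation was not knowing: no 80% increase.
Cap at €2,554,550: €1,116,430 is within the cap, no reduction.
Minimum €1,491,750: €1,116,430 is below the minimum → €1,491,750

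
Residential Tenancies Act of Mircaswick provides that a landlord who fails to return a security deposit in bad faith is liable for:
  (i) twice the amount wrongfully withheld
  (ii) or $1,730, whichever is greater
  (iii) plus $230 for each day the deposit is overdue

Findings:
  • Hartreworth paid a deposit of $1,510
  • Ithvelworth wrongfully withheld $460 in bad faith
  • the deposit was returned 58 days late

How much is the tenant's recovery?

$15,070

Doubled: 2 × $460 = $920
Minimum $1,730: $920 is below the minimum → $1,730
Late-return penalty: 58 × $230 = $13,340
Damages plus late penalty: $1,730 + $13,340 = $15,070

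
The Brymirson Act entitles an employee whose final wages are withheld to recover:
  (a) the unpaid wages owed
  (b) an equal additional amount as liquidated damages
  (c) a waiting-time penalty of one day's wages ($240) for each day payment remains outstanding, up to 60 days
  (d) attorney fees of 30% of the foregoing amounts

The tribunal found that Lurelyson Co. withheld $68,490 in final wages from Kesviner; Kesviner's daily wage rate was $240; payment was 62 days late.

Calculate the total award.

Liquidated damages (equal amount): $68,490
Penalty days: min(62, 60) = 60
Waiting-time penalty: 60 × $240 = $14,400
Subtotal: $68,490 + $68,490 + $14,400 = $151,380
Attorney fees: 30% of $151,380 = $45,414
Total award: $151,380 + $45,414 = $196,794

$196,794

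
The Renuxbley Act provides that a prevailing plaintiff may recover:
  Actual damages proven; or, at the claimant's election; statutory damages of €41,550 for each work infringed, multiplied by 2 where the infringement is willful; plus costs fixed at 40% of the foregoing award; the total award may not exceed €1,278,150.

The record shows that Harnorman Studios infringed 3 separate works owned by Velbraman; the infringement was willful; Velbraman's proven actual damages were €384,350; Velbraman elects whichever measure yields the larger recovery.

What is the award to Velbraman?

€538,090

Statutory damages: 3 × €41,550 = €124,650
Doubled: 2 × €124,650 = €249,300
Greater of actual damages (€384,350) or enhanced statutory damages (€249,300): €384,350
Costs: 40% of €384,350 = €153,740
Award plus costs: €384,350 + €153,740 = €538,090
Cap at €1,278,150: €538,090 is within the cap, no reduction.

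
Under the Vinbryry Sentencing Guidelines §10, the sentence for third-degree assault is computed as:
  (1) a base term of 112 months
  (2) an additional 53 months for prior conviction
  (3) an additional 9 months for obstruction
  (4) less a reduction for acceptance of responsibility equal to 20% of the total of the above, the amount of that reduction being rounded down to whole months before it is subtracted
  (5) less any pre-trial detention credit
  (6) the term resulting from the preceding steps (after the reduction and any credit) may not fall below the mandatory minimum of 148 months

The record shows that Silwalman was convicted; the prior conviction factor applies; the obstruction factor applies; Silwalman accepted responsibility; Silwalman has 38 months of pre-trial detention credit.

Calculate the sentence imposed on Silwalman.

Prior conviction enhancement: +53 months
Obstruction enhancement: +9 months
Adjusted term: 112 months + 53 months + 9 months = 174 months
Acceptance of responsibility reduction: 20% of 174 months = 34 months (rounded down)
After reduction: 174 − 34 = 140 months
Less pre-trial detention credit: 140 months − 38 months = 102 months
Minimum 148 months: 102 months is below the minimum → 148 months

Sentence: 148 months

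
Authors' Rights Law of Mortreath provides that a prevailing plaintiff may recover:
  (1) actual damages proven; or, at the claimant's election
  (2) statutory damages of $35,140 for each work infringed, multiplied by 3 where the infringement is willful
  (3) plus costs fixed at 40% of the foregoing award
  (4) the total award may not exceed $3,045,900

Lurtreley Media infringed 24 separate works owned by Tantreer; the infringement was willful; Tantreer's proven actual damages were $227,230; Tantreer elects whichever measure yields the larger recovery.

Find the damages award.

Statutory damages: 24 × $35,140 = $843,360
Trebled: 3 × $843,360 = $2,530,080
Greater of actual damages ($227,230) or enhanced statutory damages ($2,530,080): $2,530,080
Costs: 40% of $2,530,080 = $1,012,032
Award plus costs: $2,530,080 + $1,012,032 = $3,542,112
Cap at $3,045,900: $3,542,112 exceeds the cap → $3,045,900

$3,045,900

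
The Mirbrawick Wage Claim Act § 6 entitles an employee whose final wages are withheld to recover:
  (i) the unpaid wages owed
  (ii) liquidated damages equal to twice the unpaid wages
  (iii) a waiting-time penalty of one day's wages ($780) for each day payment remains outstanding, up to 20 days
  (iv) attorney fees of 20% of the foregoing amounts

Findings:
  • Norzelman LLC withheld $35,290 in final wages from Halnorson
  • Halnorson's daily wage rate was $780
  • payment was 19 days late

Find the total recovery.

Doubled: 2 × $35,290 = $70,580
Penalty days: min(19, 20) = 19
Waiting-time penalty: 19 × $780 = $14,820
Subtotal: $35,290 + $70,580 + $14,820 = $120,690
Attorney fees: 20% of $120,690 = $24,138
Total award: $120,690 + $24,138 = $144,828

$144,828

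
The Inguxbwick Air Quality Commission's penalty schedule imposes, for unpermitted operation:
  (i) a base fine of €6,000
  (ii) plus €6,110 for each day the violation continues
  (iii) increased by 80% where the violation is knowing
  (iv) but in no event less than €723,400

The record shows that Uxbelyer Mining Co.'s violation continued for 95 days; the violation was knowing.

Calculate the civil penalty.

Per-day component: 95 × €6,110 = €580,450
Base plus per-day: €6,000 + €580,450 = €586,450
Enhancement: 80% of €586,450 = €469,160
Enhanced fine: €586,450 + €469,160 = €1,055,610
Minimum €723,400: €1,055,610 meets the minimum, no increase.

Civil penalty: €1,055,610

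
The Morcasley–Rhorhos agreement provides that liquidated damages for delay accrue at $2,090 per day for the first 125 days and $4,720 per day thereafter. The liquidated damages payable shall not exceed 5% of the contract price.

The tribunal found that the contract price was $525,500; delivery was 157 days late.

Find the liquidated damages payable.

First 125 days: 125 × $2,090 = $261,250
Remaining days: (157 − 125) × $4,720 = $151,040
Accrued per-day damages: $261,250 + $151,040 = $412,290
Cap: 5% of $525,500 = $26,275
Cap at $26,275: $412,290 exceeds the cap → $26,275

$26,275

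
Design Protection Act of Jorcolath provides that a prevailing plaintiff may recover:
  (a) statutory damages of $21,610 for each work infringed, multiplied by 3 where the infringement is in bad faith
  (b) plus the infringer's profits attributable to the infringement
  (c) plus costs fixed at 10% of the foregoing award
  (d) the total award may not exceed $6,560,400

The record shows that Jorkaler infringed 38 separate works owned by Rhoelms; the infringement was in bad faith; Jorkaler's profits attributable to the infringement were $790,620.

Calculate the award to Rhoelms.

Statutory damages: 38 × $21,610 = $821,180
Trebled: 3 × $821,180 = $2,463,540
Combined award: $2,463,540 + $790,620 = $3,254,160
Costs: 10% of $3,254,160 = $325,416
Award plus costs: $3,254,160 + $325,416 = $3,579,576
Cap at $6,560,400: $3,579,576 is within the cap, no reduction.

$3,579,576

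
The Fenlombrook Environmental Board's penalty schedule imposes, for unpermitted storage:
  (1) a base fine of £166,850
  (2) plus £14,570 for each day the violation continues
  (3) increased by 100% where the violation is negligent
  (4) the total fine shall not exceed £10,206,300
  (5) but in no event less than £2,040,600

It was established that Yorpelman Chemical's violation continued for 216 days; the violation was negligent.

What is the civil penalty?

£6,627,940

Per-day component: 216 × £14,570 = £3,147,120
Base plus per-day: £166,850 + £3,147,120 = £3,313,970
Enhancement: 100% of £3,313,970 = £3,313,970
Enhanced fine: £3,313,970 + £3,313,970 = £6,627,940
Cap at £10,206,300: £6,627,940 is within the cap, no reduction.
Minimum £2,040,600: £6,627,940 meets the minimum, no increase.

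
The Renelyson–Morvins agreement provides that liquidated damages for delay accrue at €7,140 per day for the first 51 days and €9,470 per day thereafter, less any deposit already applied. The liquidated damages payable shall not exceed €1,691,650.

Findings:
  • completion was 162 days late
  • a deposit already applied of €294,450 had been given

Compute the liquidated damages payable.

First 51 days: 51 × €7,140 = €364,140
Remaining days: (162 − 51) × €9,470 = €1,051,170
Accrued per-day damages: €364,140 + €1,051,170 = €1,415,310
Less deposit already applied: €1,415,310 − €294,450 = €1,120,860
Cap at €1,691,650: €1,120,860 is within the cap, no reduction.

€1,120,860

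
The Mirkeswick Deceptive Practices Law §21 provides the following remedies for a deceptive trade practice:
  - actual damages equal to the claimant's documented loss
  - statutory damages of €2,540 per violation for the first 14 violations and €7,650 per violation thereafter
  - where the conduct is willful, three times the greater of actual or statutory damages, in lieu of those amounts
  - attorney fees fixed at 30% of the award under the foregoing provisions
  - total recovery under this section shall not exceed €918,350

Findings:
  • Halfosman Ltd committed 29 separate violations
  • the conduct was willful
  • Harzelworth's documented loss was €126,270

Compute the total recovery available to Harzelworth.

First 14 violations: 14 × €2,540 = €35,560
Remaining violations: (29 − 14) × €7,650 = €114,750
Statutory damages: €35,560 + €114,750 = €150,310
Greater of actual damages (€126,270) or statutory damages (€150,310): €150,310
Trebled: 3 × €150,310 = €450,930
Attorney fees: 30% of €450,930 = €135,279
Total before cap: €450,930 + €135,279 = €586,209
Cap at €918,350: €586,209 is within the cap, no reduction.

€586,209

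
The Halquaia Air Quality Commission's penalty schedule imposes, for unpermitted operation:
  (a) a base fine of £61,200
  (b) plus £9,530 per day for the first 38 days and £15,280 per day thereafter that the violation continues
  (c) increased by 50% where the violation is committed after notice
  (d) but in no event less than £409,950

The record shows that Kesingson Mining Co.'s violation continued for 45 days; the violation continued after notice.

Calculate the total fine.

£795,450

First 38 days: 38 × £9,530 = £362,140
Remaining days: (45 − 38) × £15,280 = £106,960
Per-day component: £362,140 + £106,960 = £469,100
Base plus per-day: £61,200 + £469,100 = £530,300
Enhancement: 50% of £530,300 = £265,150
Enhanced fine: £530,300 + £265,150 = £795,450
Minimum £409,950: £795,450 meets the minimum, no increase.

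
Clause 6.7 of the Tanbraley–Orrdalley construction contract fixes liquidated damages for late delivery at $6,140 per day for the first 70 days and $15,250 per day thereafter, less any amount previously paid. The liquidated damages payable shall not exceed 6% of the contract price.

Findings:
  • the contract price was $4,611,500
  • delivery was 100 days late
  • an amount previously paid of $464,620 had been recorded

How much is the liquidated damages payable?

First 70 days: 70 × $6,140 = $429,800
Remaining days: (100 − 70) × $15,250 = $457,500
Accrued per-day damages: $429,800 + $457,500 = $887,300
Less amount previously paid: $887,300 − $464,620 = $422,680
Cap: 6% of $4,611,500 = $276,690
Cap at $276,690: $422,680 exceeds the cap → $276,690

Liquidated damages: $276,690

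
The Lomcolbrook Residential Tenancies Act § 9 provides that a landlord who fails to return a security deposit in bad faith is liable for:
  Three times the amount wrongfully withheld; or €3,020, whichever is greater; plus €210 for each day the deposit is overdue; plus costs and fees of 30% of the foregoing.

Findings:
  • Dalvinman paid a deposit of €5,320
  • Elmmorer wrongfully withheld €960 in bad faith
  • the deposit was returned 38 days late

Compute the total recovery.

Trebled: 3 × €960 = €2,880
Minimum €3,020: €2,880 is below the minimum → €3,020
Late-return penalty: 38 × €210 = €7,980
Damages plus late penalty: €3,020 + €7,980 = €11,000
Costs and fees: 30% of €11,000 = €3,300
Total recovery: €11,000 + €3,300 = €14,300

€14,300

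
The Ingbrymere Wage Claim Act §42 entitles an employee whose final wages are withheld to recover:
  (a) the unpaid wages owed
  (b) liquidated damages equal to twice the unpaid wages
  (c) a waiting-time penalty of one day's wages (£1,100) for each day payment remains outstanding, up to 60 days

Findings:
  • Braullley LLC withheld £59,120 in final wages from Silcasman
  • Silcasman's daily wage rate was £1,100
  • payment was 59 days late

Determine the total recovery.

Doubled: 2 × £59,120 = £118,240
Penalty days: min(59, 60) = 59
Waiting-time penalty: 59 × £1,100 = £64,900
Total award: £59,120 + £118,240 + £64,900 = £242,260

Total award: £242,260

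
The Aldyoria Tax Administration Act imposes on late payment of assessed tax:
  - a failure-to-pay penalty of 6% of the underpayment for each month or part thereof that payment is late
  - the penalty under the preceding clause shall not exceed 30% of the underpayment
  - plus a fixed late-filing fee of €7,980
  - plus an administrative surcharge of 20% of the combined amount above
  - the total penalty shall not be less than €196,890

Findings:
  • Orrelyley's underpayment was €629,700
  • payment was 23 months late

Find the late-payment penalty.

Penalty: €236,268

Accrued rate: 6% × 23 = 138%, capped at 30% → 30%
Failure-to-pay penalty: 30% of €629,700 = €188,910
Penalty before surcharge: €188,910 + €7,980 = €196,890
Administrative surcharge: 20% of €196,890 = €39,378
Total penalty: €196,890 + €39,378 = €236,268
Minimum €196,890: €236,268 meets the minimum, no increase.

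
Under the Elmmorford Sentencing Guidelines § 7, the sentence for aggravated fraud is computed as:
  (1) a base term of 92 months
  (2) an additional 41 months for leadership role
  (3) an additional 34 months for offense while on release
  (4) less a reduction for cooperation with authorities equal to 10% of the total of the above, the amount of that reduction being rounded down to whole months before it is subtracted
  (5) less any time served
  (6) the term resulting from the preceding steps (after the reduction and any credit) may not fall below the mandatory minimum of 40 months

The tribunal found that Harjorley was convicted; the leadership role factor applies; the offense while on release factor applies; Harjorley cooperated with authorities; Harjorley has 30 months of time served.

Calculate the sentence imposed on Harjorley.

121 months

Leadership role enhancement: +41 months
Offense while on release enhancement: +34 months
Adjusted term: 92 months + 41 months + 34 months = 167 months
Cooperation with authorities reduction: 10% of 167 months = 16 months (rounded down)
After reduction: 167 − 16 = 151 months
Less time served: 151 months − 30 months = 121 months
Minimum 40 months: 121 months meets the minimum, no increase.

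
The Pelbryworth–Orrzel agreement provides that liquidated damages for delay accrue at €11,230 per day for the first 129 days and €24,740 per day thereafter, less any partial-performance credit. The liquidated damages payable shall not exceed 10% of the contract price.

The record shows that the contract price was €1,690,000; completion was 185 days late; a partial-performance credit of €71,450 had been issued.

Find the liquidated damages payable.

First 129 days: 129 × €11,230 = €1,448,670
Remaining days: (185 − 129) × €24,740 = €1,385,440
Accrued per-day damages: €1,448,670 + €1,385,440 = €2,834,110
Less partial-performance credit: €2,834,110 − €71,450 = €2,762,660
Cap: 10% of €1,690,000 = €169,000
Cap at €169,000: €2,762,660 exceeds the cap → €169,000

Liquidated damages: €169,000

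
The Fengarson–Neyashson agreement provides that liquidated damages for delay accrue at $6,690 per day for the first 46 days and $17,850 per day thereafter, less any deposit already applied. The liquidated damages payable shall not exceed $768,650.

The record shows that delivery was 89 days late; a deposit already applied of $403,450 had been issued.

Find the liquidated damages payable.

First 46 days: 46 × $6,690 = $307,740
Remaining days: (89 − 46) × $17,850 = $767,550
Accrued per-day damages: $307,740 + $767,550 = $1,075,290
Less deposit already applied: $1,075,290 − $403,450 = $671,840
Cap at $768,650: $671,840 is within the cap, no reduction.

$671,840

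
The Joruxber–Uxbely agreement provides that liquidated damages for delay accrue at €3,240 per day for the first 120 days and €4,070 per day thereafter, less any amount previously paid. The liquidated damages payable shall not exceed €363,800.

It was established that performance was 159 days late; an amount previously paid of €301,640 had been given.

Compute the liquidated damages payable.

First 120 days: 120 × €3,240 = €388,800
Remaining days: (159 − 120) × €4,070 = €158,730
Accrued per-day damages: €388,800 + €158,730 = €547,530
Less amount previously paid: €547,530 − €301,640 = €245,890
Cap at €363,800: €245,890 is within the cap, no reduction.

Liquidated damages: €245,890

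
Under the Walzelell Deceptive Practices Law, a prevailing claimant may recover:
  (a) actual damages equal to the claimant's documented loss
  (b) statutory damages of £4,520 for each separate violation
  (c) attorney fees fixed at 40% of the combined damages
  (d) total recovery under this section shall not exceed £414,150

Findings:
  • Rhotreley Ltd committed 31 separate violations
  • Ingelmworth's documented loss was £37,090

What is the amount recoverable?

Statutory damages: 31 × £4,520 = £140,120
Combined damages: £37,090 + £140,120 = £177,210
Attorney fees: 40% of £177,210 = £70,884
Total before cap: £177,210 + £70,884 = £248,094
Cap at £414,150: £248,094 is within the cap, no reduction.

Total recovery: £248,094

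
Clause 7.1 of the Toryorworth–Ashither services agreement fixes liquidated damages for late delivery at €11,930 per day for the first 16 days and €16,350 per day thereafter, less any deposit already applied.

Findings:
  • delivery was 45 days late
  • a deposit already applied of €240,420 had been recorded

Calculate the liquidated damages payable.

€424,610

First 16 days: 16 × €11,930 = €190,880
Remaining days: (45 − 16) × €16,350 = €474,150
Accrued per-day damages: €190,880 + €474,150 = €665,030
Less deposit already applied: €665,030 − €240,420 = €424,610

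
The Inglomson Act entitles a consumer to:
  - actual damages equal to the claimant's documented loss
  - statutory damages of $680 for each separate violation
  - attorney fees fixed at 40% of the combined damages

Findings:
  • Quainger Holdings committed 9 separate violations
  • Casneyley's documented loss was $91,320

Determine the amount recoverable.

$136,416

Statutory damages: 9 × $680 = $6,120
Combined damages: $91,320 + $6,120 = $97,440
Attorney fees: 40% of $97,440 = $38,976
Total recovery: $97,440 + $38,976 = $136,416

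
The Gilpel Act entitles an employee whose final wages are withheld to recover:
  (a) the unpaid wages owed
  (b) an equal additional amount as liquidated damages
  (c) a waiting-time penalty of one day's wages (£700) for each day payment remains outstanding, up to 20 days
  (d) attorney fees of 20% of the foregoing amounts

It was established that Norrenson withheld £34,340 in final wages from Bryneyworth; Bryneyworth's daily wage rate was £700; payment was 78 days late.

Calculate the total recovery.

Liquidated damages (equal amount): £34,340
Penalty days: min(78, 20) = 20
Waiting-time penalty: 20 × £700 = £14,000
Subtotal: £34,340 + £34,340 + £14,000 = £82,680
Attorney fees: 20% of £82,680 = £16,536
Total award: £82,680 + £16,536 = £99,216

£99,216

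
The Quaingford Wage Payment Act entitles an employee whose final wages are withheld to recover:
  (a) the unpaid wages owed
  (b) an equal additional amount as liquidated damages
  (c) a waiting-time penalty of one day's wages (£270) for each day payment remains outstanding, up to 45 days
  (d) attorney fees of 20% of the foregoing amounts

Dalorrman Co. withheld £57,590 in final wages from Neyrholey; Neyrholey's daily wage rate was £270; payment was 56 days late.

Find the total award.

Liquidated damages (equal amount): £57,590
Penalty days: min(56, 45) = 45
Waiting-time penalty: 45 × £270 = £12,150
Subtotal: £57,590 + £57,590 + £12,150 = £127,330
Attorney fees: 20% of £127,330 = £25,466
Total award: £127,330 + £25,466 = £152,796

Total award: £152,796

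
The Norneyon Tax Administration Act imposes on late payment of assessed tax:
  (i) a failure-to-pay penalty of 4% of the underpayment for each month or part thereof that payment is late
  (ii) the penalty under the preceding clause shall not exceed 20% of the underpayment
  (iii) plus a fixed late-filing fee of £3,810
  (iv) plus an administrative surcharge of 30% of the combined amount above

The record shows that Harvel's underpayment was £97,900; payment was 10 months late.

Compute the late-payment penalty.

Accrued rate: 4% × 10 = 40%, capped at 20% → 20%
Failure-to-pay penalty: 20% of £97,900 = £19,580
Penalty before surcharge: £19,580 + £3,810 = £23,390
Administrative surcharge: 30% of £23,390 = £7,017
Total penalty: £23,390 + £7,017 = £30,407

Penalty: £30,407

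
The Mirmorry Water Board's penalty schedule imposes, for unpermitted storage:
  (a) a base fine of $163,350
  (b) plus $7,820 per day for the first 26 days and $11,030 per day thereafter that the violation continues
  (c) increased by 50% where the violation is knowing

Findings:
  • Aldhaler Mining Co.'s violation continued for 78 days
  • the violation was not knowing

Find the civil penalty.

First 26 days: 26 × $7,820 = $203,320
Remaining days: (78 − 26) × $11,030 = $573,560
Per-day component: $203,320 + $573,560 = $776,880
Base plus per-day: $163,350 + $776,880 = $940,230
The violation was not knowing: no 50% increase.

$940,230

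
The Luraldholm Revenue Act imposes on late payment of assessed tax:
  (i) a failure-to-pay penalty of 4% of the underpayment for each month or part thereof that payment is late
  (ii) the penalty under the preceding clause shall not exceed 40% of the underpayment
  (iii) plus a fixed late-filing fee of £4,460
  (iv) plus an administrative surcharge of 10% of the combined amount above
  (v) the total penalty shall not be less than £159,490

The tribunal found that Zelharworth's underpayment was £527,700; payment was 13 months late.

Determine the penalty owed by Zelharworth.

£237,094

Accrued rate: 4% × 13 = 52%, capped at 40% → 40%
Failure-to-pay penalty: 40% of £527,700 = £211,080
Penalty before surcharge: £211,080 + £4,460 = £215,540
Administrative surcharge: 10% of £215,540 = £21,554
Total penalty: £215,540 + £21,554 = £237,094
Minimum £159,490: £237,094 meets the minimum, no increase.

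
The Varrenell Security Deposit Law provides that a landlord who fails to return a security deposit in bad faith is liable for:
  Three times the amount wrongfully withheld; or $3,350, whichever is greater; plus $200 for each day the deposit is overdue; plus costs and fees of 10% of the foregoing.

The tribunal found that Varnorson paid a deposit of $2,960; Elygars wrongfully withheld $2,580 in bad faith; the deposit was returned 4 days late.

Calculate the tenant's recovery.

$9,394

Trebled: 3 × $2,580 = $7,740
Minimum $3,350: $7,740 meets the minimum, no increase.
Late-return penalty: 4 × $200 = $800
Damages plus late penalty: $7,740 + $800 = $8,540
Costs and fees: 10% of $8,540 = $854
Total recovery: $8,540 + $854 = $9,394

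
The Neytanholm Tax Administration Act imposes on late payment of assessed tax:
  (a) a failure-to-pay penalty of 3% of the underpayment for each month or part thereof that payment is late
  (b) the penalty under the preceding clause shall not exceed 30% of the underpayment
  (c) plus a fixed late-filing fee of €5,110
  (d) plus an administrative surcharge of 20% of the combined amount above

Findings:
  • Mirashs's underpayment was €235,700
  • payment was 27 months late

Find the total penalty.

Penalty: €90,984

Accrued rate: 3% × 27 = 81%, capped at 30% → 30%
Failure-to-pay penalty: 30% of €235,700 = €70,710
Penalty before surcharge: €70,710 + €5,110 = €75,820
Administrative surcharge: 20% of €75,820 = €15,164
Total penalty: €75,820 + €15,164 = €90,984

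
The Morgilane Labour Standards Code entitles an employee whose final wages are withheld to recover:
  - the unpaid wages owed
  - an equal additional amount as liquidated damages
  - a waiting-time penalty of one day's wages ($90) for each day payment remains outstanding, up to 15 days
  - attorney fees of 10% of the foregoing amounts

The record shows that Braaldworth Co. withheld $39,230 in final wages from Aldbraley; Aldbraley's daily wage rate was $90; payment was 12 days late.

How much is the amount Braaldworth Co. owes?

$87,494

Liquidated damages (equal amount): $39,230
Penalty days: min(12, 15) = 12
Waiting-time penalty: 12 × $90 = $1,080
Subtotal: $39,230 + $39,230 + $1,080 = $79,540
Attorney fees: 10% of $79,540 = $7,954
Total award: $79,540 + $7,954 = $87,494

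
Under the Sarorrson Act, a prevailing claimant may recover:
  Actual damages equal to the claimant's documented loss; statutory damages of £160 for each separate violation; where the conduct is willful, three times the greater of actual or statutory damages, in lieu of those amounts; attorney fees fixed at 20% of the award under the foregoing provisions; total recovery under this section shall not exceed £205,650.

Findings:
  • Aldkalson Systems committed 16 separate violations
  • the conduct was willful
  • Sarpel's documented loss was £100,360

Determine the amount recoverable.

Total recovery: £205,650

Statutory damages: 16 × £160 = £2,560
Greater of actual damages (£100,360) or statutory damages (£2,560): £100,360
Trebled: 3 × £100,360 = £301,080
Attorney fees: 20% of £301,080 = £60,216
Total before cap: £301,080 + £60,216 = £361,296
Cap at £205,650: £361,296 exceeds the cap → £205,650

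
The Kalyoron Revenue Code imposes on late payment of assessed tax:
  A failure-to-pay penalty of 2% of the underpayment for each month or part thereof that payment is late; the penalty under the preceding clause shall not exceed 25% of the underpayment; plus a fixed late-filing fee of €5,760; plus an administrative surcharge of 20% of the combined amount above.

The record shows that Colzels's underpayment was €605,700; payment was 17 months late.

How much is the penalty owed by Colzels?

€188,622

Accrued rate: 2% × 17 = 34%, capped at 25% → 25%
Failure-to-pay penalty: 25% of €605,700 = €151,425
Penalty before surcharge: €151,425 + €5,760 = €157,185
Administrative surcharge: 20% of €157,185 = €31,437
Total penalty: €157,185 + €31,437 = €188,622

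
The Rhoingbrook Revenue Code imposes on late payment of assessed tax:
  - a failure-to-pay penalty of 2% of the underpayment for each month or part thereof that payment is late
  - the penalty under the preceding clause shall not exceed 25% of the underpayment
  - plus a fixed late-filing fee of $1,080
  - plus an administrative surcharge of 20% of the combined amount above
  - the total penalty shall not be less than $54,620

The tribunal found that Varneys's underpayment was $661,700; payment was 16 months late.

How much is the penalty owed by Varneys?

Accrued rate: 2% × 16 = 32%, capped at 25% → 25%
Failure-to-pay penalty: 25% of $661,700 = $165,425
Penalty before surcharge: $165,425 + $1,080 = $166,505
Administrative surcharge: 20% of $166,505 = $33,301
Total penalty: $166,505 + $33,301 = $199,806
Minimum $54,620: $199,806 meets the minimum, no increase.

$199,806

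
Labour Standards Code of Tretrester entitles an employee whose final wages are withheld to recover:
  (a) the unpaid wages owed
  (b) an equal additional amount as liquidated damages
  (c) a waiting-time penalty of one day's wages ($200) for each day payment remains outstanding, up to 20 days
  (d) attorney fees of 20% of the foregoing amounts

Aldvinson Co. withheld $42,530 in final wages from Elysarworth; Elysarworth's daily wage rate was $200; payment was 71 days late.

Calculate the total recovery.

$106,872

Liquidated damages (equal amount): $42,530
Penalty days: min(71, 20) = 20
Waiting-time penalty: 20 × $200 = $4,000
Subtotal: $42,530 + $42,530 + $4,000 = $89,060
Attorney fees: 20% of $89,060 = $17,812
Total award: $89,060 + $17,812 = $106,872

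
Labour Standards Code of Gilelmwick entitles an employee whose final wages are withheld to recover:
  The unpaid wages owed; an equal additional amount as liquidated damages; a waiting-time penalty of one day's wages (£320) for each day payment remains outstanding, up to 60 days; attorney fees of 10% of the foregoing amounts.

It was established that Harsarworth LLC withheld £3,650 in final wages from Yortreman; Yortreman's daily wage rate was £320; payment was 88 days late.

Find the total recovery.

Liquidated damages (equal amount): £3,650
Penalty days: min(88, 60) = 60
Waiting-time penalty: 60 × £320 = £19,200
Subtotal: £3,650 + £3,650 + £19,200 = £26,500
Attorney fees: 10% of £26,500 = £2,650
Total award: £26,500 + £2,650 = £29,150

£29,150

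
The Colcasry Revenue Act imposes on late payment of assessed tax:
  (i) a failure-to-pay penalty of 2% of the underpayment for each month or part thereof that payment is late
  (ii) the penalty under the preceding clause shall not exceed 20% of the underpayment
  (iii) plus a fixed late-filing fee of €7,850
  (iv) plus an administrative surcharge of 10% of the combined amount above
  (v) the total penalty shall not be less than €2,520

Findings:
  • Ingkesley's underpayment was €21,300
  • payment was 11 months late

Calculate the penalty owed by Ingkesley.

€13,321

Accrued rate: 2% × 11 = 22%, capped at 20% → 20%
Failure-to-pay penalty: 20% of €21,300 = €4,260
Penalty before surcharge: €4,260 + €7,850 = €12,110
Administrative surcharge: 10% of €12,110 = €1,211
Total penalty: €12,110 + €1,211 = €13,321
Minimum €2,520: €13,321 meets the minimum, no increase.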